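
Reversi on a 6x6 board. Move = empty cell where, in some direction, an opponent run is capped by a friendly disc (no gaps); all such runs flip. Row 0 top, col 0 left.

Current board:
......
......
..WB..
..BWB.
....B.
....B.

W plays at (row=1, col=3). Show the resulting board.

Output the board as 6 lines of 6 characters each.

Place W at (1,3); scan 8 dirs for brackets.
Dir NW: first cell '.' (not opp) -> no flip
Dir N: first cell '.' (not opp) -> no flip
Dir NE: first cell '.' (not opp) -> no flip
Dir W: first cell '.' (not opp) -> no flip
Dir E: first cell '.' (not opp) -> no flip
Dir SW: first cell 'W' (not opp) -> no flip
Dir S: opp run (2,3) capped by W -> flip
Dir SE: first cell '.' (not opp) -> no flip
All flips: (2,3)

Answer: ......
...W..
..WW..
..BWB.
....B.
....B.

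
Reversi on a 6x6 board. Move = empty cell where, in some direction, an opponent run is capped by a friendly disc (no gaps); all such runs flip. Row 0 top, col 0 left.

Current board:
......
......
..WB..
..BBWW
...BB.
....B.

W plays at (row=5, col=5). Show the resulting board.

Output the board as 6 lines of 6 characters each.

Answer: ......
......
..WB..
..BWWW
...BW.
....BW

Derivation:
Place W at (5,5); scan 8 dirs for brackets.
Dir NW: opp run (4,4) (3,3) capped by W -> flip
Dir N: first cell '.' (not opp) -> no flip
Dir NE: edge -> no flip
Dir W: opp run (5,4), next='.' -> no flip
Dir E: edge -> no flip
Dir SW: edge -> no flip
Dir S: edge -> no flip
Dir SE: edge -> no flip
All flips: (3,3) (4,4)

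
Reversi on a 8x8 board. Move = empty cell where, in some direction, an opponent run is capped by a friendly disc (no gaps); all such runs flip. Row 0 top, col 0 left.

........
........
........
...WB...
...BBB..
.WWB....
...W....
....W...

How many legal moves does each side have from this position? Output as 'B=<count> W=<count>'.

-- B to move --
(2,2): flips 1 -> legal
(2,3): flips 1 -> legal
(2,4): no bracket -> illegal
(3,2): flips 1 -> legal
(4,0): no bracket -> illegal
(4,1): no bracket -> illegal
(4,2): no bracket -> illegal
(5,0): flips 2 -> legal
(5,4): no bracket -> illegal
(6,0): no bracket -> illegal
(6,1): flips 1 -> legal
(6,2): no bracket -> illegal
(6,4): no bracket -> illegal
(6,5): no bracket -> illegal
(7,2): no bracket -> illegal
(7,3): flips 1 -> legal
(7,5): no bracket -> illegal
B mobility = 6
-- W to move --
(2,3): no bracket -> illegal
(2,4): no bracket -> illegal
(2,5): flips 2 -> legal
(3,2): no bracket -> illegal
(3,5): flips 1 -> legal
(3,6): no bracket -> illegal
(4,2): no bracket -> illegal
(4,6): no bracket -> illegal
(5,4): flips 1 -> legal
(5,5): flips 1 -> legal
(5,6): no bracket -> illegal
(6,2): no bracket -> illegal
(6,4): no bracket -> illegal
W mobility = 4

Answer: B=6 W=4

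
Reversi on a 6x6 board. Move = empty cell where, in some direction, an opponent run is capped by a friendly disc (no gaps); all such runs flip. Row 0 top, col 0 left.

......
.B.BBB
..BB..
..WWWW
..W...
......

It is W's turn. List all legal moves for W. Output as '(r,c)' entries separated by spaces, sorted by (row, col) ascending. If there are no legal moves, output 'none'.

Answer: (0,0) (0,3) (0,5) (1,2)

Derivation:
(0,0): flips 2 -> legal
(0,1): no bracket -> illegal
(0,2): no bracket -> illegal
(0,3): flips 2 -> legal
(0,4): no bracket -> illegal
(0,5): flips 2 -> legal
(1,0): no bracket -> illegal
(1,2): flips 2 -> legal
(2,0): no bracket -> illegal
(2,1): no bracket -> illegal
(2,4): no bracket -> illegal
(2,5): no bracket -> illegal
(3,1): no bracket -> illegal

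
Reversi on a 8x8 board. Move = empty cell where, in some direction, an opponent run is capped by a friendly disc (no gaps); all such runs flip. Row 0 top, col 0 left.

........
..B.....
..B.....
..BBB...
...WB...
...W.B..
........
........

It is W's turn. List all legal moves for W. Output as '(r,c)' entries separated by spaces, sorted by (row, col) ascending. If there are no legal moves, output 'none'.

(0,1): no bracket -> illegal
(0,2): no bracket -> illegal
(0,3): no bracket -> illegal
(1,1): no bracket -> illegal
(1,3): no bracket -> illegal
(2,1): flips 1 -> legal
(2,3): flips 1 -> legal
(2,4): no bracket -> illegal
(2,5): flips 1 -> legal
(3,1): no bracket -> illegal
(3,5): flips 1 -> legal
(4,1): no bracket -> illegal
(4,2): no bracket -> illegal
(4,5): flips 1 -> legal
(4,6): no bracket -> illegal
(5,4): no bracket -> illegal
(5,6): no bracket -> illegal
(6,4): no bracket -> illegal
(6,5): no bracket -> illegal
(6,6): no bracket -> illegal

Answer: (2,1) (2,3) (2,5) (3,5) (4,5)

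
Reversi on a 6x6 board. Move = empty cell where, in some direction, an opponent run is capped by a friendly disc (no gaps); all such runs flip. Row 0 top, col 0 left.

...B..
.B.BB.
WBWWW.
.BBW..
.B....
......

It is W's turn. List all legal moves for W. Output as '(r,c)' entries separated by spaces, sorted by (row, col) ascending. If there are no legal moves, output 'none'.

(0,0): flips 1 -> legal
(0,1): no bracket -> illegal
(0,2): flips 2 -> legal
(0,4): flips 2 -> legal
(0,5): flips 1 -> legal
(1,0): no bracket -> illegal
(1,2): no bracket -> illegal
(1,5): no bracket -> illegal
(2,5): no bracket -> illegal
(3,0): flips 2 -> legal
(4,0): flips 1 -> legal
(4,2): flips 2 -> legal
(4,3): no bracket -> illegal
(5,0): flips 2 -> legal
(5,1): no bracket -> illegal
(5,2): no bracket -> illegal

Answer: (0,0) (0,2) (0,4) (0,5) (3,0) (4,0) (4,2) (5,0)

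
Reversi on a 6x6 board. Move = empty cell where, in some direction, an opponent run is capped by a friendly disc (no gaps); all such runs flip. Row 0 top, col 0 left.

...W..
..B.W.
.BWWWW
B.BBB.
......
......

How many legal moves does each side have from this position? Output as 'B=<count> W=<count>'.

-- B to move --
(0,2): no bracket -> illegal
(0,4): flips 2 -> legal
(0,5): flips 2 -> legal
(1,1): flips 1 -> legal
(1,3): flips 1 -> legal
(1,5): flips 1 -> legal
(3,1): no bracket -> illegal
(3,5): no bracket -> illegal
B mobility = 5
-- W to move --
(0,1): flips 1 -> legal
(0,2): flips 1 -> legal
(1,0): no bracket -> illegal
(1,1): no bracket -> illegal
(1,3): no bracket -> illegal
(2,0): flips 1 -> legal
(3,1): no bracket -> illegal
(3,5): no bracket -> illegal
(4,0): no bracket -> illegal
(4,1): flips 1 -> legal
(4,2): flips 2 -> legal
(4,3): flips 2 -> legal
(4,4): flips 2 -> legal
(4,5): flips 1 -> legal
W mobility = 8

Answer: B=5 W=8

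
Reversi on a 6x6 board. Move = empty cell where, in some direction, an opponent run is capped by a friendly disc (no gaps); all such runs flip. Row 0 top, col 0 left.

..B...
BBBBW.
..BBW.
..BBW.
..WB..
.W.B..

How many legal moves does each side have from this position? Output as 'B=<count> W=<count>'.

Answer: B=8 W=6

Derivation:
-- B to move --
(0,3): no bracket -> illegal
(0,4): no bracket -> illegal
(0,5): flips 1 -> legal
(1,5): flips 2 -> legal
(2,5): flips 2 -> legal
(3,1): flips 1 -> legal
(3,5): flips 2 -> legal
(4,0): no bracket -> illegal
(4,1): flips 1 -> legal
(4,4): no bracket -> illegal
(4,5): flips 1 -> legal
(5,0): no bracket -> illegal
(5,2): flips 1 -> legal
B mobility = 8
-- W to move --
(0,0): no bracket -> illegal
(0,1): flips 2 -> legal
(0,3): no bracket -> illegal
(0,4): no bracket -> illegal
(2,0): no bracket -> illegal
(2,1): flips 2 -> legal
(3,1): flips 2 -> legal
(4,1): flips 2 -> legal
(4,4): flips 1 -> legal
(5,2): flips 1 -> legal
(5,4): no bracket -> illegal
W mobility = 6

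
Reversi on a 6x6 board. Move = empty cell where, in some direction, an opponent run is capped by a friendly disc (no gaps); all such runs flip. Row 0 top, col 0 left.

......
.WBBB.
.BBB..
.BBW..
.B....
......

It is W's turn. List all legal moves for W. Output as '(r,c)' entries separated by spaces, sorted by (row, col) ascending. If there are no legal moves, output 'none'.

(0,1): no bracket -> illegal
(0,2): no bracket -> illegal
(0,3): flips 2 -> legal
(0,4): no bracket -> illegal
(0,5): no bracket -> illegal
(1,0): no bracket -> illegal
(1,5): flips 3 -> legal
(2,0): no bracket -> illegal
(2,4): no bracket -> illegal
(2,5): no bracket -> illegal
(3,0): flips 2 -> legal
(3,4): no bracket -> illegal
(4,0): no bracket -> illegal
(4,2): no bracket -> illegal
(4,3): no bracket -> illegal
(5,0): no bracket -> illegal
(5,1): flips 3 -> legal
(5,2): no bracket -> illegal

Answer: (0,3) (1,5) (3,0) (5,1)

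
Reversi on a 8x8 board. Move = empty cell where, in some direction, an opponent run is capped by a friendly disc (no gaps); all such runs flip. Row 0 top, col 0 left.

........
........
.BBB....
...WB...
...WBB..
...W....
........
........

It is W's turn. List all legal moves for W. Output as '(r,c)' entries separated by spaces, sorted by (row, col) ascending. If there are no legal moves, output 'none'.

Answer: (1,1) (1,3) (2,5) (3,5) (4,6) (5,5)

Derivation:
(1,0): no bracket -> illegal
(1,1): flips 1 -> legal
(1,2): no bracket -> illegal
(1,3): flips 1 -> legal
(1,4): no bracket -> illegal
(2,0): no bracket -> illegal
(2,4): no bracket -> illegal
(2,5): flips 1 -> legal
(3,0): no bracket -> illegal
(3,1): no bracket -> illegal
(3,2): no bracket -> illegal
(3,5): flips 2 -> legal
(3,6): no bracket -> illegal
(4,6): flips 2 -> legal
(5,4): no bracket -> illegal
(5,5): flips 1 -> legal
(5,6): no bracket -> illegal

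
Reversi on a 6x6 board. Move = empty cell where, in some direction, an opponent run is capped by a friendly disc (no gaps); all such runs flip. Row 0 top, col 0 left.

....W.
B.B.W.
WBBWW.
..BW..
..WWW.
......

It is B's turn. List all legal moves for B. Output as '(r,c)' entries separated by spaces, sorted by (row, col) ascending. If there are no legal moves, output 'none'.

Answer: (0,5) (2,5) (3,0) (3,4) (5,2) (5,4) (5,5)

Derivation:
(0,3): no bracket -> illegal
(0,5): flips 2 -> legal
(1,1): no bracket -> illegal
(1,3): no bracket -> illegal
(1,5): no bracket -> illegal
(2,5): flips 2 -> legal
(3,0): flips 1 -> legal
(3,1): no bracket -> illegal
(3,4): flips 2 -> legal
(3,5): no bracket -> illegal
(4,1): no bracket -> illegal
(4,5): no bracket -> illegal
(5,1): no bracket -> illegal
(5,2): flips 1 -> legal
(5,3): no bracket -> illegal
(5,4): flips 1 -> legal
(5,5): flips 2 -> legal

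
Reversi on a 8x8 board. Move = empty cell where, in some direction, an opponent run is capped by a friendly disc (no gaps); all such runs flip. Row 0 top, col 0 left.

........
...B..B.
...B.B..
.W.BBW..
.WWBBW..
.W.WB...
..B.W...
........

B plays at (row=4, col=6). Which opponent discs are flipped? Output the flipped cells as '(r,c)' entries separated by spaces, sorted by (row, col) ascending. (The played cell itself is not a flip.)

Answer: (4,5)

Derivation:
Dir NW: opp run (3,5), next='.' -> no flip
Dir N: first cell '.' (not opp) -> no flip
Dir NE: first cell '.' (not opp) -> no flip
Dir W: opp run (4,5) capped by B -> flip
Dir E: first cell '.' (not opp) -> no flip
Dir SW: first cell '.' (not opp) -> no flip
Dir S: first cell '.' (not opp) -> no flip
Dir SE: first cell '.' (not opp) -> no flip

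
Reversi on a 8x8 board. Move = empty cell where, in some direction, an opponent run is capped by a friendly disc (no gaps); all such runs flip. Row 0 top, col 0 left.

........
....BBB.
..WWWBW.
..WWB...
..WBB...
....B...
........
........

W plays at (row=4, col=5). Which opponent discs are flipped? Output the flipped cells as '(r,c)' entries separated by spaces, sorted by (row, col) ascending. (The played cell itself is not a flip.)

Answer: (3,4) (4,3) (4,4)

Derivation:
Dir NW: opp run (3,4) capped by W -> flip
Dir N: first cell '.' (not opp) -> no flip
Dir NE: first cell '.' (not opp) -> no flip
Dir W: opp run (4,4) (4,3) capped by W -> flip
Dir E: first cell '.' (not opp) -> no flip
Dir SW: opp run (5,4), next='.' -> no flip
Dir S: first cell '.' (not opp) -> no flip
Dir SE: first cell '.' (not opp) -> no flip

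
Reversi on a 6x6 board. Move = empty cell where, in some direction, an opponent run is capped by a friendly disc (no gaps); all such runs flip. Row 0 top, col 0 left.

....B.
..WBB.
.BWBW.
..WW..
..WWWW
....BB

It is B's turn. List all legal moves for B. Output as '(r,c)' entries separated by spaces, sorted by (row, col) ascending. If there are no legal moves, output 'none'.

(0,1): flips 1 -> legal
(0,2): no bracket -> illegal
(0,3): flips 1 -> legal
(1,1): flips 4 -> legal
(1,5): no bracket -> illegal
(2,5): flips 1 -> legal
(3,1): flips 1 -> legal
(3,4): flips 2 -> legal
(3,5): flips 2 -> legal
(4,1): flips 1 -> legal
(5,1): no bracket -> illegal
(5,2): no bracket -> illegal
(5,3): flips 2 -> legal

Answer: (0,1) (0,3) (1,1) (2,5) (3,1) (3,4) (3,5) (4,1) (5,3)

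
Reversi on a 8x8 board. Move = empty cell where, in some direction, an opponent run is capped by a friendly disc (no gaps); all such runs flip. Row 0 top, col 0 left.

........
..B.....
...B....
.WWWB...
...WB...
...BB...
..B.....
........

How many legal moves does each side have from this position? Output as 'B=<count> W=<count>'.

Answer: B=6 W=8

Derivation:
-- B to move --
(2,0): no bracket -> illegal
(2,1): flips 2 -> legal
(2,2): flips 1 -> legal
(2,4): no bracket -> illegal
(3,0): flips 3 -> legal
(4,0): no bracket -> illegal
(4,1): flips 1 -> legal
(4,2): flips 1 -> legal
(5,2): flips 1 -> legal
B mobility = 6
-- W to move --
(0,1): no bracket -> illegal
(0,2): no bracket -> illegal
(0,3): no bracket -> illegal
(1,1): no bracket -> illegal
(1,3): flips 1 -> legal
(1,4): flips 1 -> legal
(2,1): no bracket -> illegal
(2,2): no bracket -> illegal
(2,4): no bracket -> illegal
(2,5): flips 1 -> legal
(3,5): flips 1 -> legal
(4,2): no bracket -> illegal
(4,5): flips 1 -> legal
(5,1): no bracket -> illegal
(5,2): no bracket -> illegal
(5,5): flips 1 -> legal
(6,1): no bracket -> illegal
(6,3): flips 1 -> legal
(6,4): no bracket -> illegal
(6,5): flips 1 -> legal
(7,1): no bracket -> illegal
(7,2): no bracket -> illegal
(7,3): no bracket -> illegal
W mobility = 8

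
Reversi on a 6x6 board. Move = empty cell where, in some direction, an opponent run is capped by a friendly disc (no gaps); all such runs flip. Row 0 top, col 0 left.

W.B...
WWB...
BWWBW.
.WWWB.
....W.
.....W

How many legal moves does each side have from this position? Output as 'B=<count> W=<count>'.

-- B to move --
(0,1): no bracket -> illegal
(1,3): no bracket -> illegal
(1,4): flips 1 -> legal
(1,5): no bracket -> illegal
(2,5): flips 1 -> legal
(3,0): flips 4 -> legal
(3,5): no bracket -> illegal
(4,0): no bracket -> illegal
(4,1): flips 1 -> legal
(4,2): flips 3 -> legal
(4,3): flips 1 -> legal
(4,5): no bracket -> illegal
(5,3): no bracket -> illegal
(5,4): flips 1 -> legal
B mobility = 7
-- W to move --
(0,1): no bracket -> illegal
(0,3): flips 1 -> legal
(1,3): flips 2 -> legal
(1,4): flips 1 -> legal
(2,5): no bracket -> illegal
(3,0): flips 1 -> legal
(3,5): flips 1 -> legal
(4,3): no bracket -> illegal
(4,5): no bracket -> illegal
W mobility = 5

Answer: B=7 W=5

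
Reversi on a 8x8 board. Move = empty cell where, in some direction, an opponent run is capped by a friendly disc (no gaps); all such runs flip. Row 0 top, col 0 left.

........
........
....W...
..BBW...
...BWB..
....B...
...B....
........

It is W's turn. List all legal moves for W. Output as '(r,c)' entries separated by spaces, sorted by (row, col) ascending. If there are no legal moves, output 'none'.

(2,1): no bracket -> illegal
(2,2): flips 1 -> legal
(2,3): no bracket -> illegal
(3,1): flips 2 -> legal
(3,5): no bracket -> illegal
(3,6): no bracket -> illegal
(4,1): no bracket -> illegal
(4,2): flips 2 -> legal
(4,6): flips 1 -> legal
(5,2): flips 1 -> legal
(5,3): no bracket -> illegal
(5,5): no bracket -> illegal
(5,6): flips 1 -> legal
(6,2): no bracket -> illegal
(6,4): flips 1 -> legal
(6,5): no bracket -> illegal
(7,2): no bracket -> illegal
(7,3): no bracket -> illegal
(7,4): no bracket -> illegal

Answer: (2,2) (3,1) (4,2) (4,6) (5,2) (5,6) (6,4)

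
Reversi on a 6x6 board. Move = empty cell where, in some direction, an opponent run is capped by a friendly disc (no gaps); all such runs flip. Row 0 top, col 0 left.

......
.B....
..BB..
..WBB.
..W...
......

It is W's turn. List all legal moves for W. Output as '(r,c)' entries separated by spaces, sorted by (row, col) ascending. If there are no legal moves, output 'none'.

Answer: (1,2) (1,4) (2,4) (3,5)

Derivation:
(0,0): no bracket -> illegal
(0,1): no bracket -> illegal
(0,2): no bracket -> illegal
(1,0): no bracket -> illegal
(1,2): flips 1 -> legal
(1,3): no bracket -> illegal
(1,4): flips 1 -> legal
(2,0): no bracket -> illegal
(2,1): no bracket -> illegal
(2,4): flips 1 -> legal
(2,5): no bracket -> illegal
(3,1): no bracket -> illegal
(3,5): flips 2 -> legal
(4,3): no bracket -> illegal
(4,4): no bracket -> illegal
(4,5): no bracket -> illegal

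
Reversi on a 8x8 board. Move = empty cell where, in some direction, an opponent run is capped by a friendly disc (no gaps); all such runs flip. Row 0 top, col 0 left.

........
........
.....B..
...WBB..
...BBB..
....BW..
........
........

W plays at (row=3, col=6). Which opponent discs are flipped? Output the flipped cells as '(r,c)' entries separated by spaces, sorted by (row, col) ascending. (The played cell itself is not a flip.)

Dir NW: opp run (2,5), next='.' -> no flip
Dir N: first cell '.' (not opp) -> no flip
Dir NE: first cell '.' (not opp) -> no flip
Dir W: opp run (3,5) (3,4) capped by W -> flip
Dir E: first cell '.' (not opp) -> no flip
Dir SW: opp run (4,5) (5,4), next='.' -> no flip
Dir S: first cell '.' (not opp) -> no flip
Dir SE: first cell '.' (not opp) -> no flip

Answer: (3,4) (3,5)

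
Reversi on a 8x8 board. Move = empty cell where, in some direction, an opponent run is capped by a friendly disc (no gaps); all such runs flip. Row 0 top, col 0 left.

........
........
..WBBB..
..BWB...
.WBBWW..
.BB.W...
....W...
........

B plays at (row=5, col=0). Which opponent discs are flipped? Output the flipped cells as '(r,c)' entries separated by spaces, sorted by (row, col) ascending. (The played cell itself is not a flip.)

Dir NW: edge -> no flip
Dir N: first cell '.' (not opp) -> no flip
Dir NE: opp run (4,1) capped by B -> flip
Dir W: edge -> no flip
Dir E: first cell 'B' (not opp) -> no flip
Dir SW: edge -> no flip
Dir S: first cell '.' (not opp) -> no flip
Dir SE: first cell '.' (not opp) -> no flip

Answer: (4,1)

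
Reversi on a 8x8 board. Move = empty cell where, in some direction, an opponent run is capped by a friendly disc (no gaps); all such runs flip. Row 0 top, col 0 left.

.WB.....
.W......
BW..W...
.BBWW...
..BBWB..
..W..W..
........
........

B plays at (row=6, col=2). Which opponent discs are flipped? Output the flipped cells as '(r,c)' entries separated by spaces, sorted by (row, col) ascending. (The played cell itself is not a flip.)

Answer: (5,2)

Derivation:
Dir NW: first cell '.' (not opp) -> no flip
Dir N: opp run (5,2) capped by B -> flip
Dir NE: first cell '.' (not opp) -> no flip
Dir W: first cell '.' (not opp) -> no flip
Dir E: first cell '.' (not opp) -> no flip
Dir SW: first cell '.' (not opp) -> no flip
Dir S: first cell '.' (not opp) -> no flip
Dir SE: first cell '.' (not opp) -> no flip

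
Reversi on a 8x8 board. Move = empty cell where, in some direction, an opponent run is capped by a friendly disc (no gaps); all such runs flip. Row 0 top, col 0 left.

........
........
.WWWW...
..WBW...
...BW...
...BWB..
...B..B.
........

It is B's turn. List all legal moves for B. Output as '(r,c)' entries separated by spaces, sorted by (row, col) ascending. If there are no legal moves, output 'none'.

(1,0): flips 2 -> legal
(1,1): flips 1 -> legal
(1,2): no bracket -> illegal
(1,3): flips 1 -> legal
(1,4): no bracket -> illegal
(1,5): flips 1 -> legal
(2,0): no bracket -> illegal
(2,5): flips 1 -> legal
(3,0): no bracket -> illegal
(3,1): flips 1 -> legal
(3,5): flips 2 -> legal
(4,1): no bracket -> illegal
(4,2): no bracket -> illegal
(4,5): flips 2 -> legal
(6,4): no bracket -> illegal
(6,5): flips 1 -> legal

Answer: (1,0) (1,1) (1,3) (1,5) (2,5) (3,1) (3,5) (4,5) (6,5)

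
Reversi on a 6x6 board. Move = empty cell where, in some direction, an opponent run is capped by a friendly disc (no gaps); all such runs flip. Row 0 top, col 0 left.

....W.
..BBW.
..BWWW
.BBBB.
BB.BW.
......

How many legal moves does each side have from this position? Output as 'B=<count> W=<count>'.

Answer: B=6 W=10

Derivation:
-- B to move --
(0,3): no bracket -> illegal
(0,5): flips 2 -> legal
(1,5): flips 2 -> legal
(3,5): flips 1 -> legal
(4,5): flips 1 -> legal
(5,3): no bracket -> illegal
(5,4): flips 1 -> legal
(5,5): flips 1 -> legal
B mobility = 6
-- W to move --
(0,1): flips 1 -> legal
(0,2): flips 1 -> legal
(0,3): flips 1 -> legal
(1,1): flips 4 -> legal
(2,0): no bracket -> illegal
(2,1): flips 1 -> legal
(3,0): no bracket -> illegal
(3,5): no bracket -> illegal
(4,2): flips 2 -> legal
(4,5): flips 1 -> legal
(5,0): flips 2 -> legal
(5,1): no bracket -> illegal
(5,2): flips 2 -> legal
(5,3): flips 2 -> legal
(5,4): no bracket -> illegal
W mobility = 10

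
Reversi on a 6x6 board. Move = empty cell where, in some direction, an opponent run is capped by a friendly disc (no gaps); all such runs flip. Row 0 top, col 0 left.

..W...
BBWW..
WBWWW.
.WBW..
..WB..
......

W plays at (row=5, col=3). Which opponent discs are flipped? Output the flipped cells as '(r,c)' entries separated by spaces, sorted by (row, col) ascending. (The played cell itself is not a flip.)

Answer: (4,3)

Derivation:
Dir NW: first cell 'W' (not opp) -> no flip
Dir N: opp run (4,3) capped by W -> flip
Dir NE: first cell '.' (not opp) -> no flip
Dir W: first cell '.' (not opp) -> no flip
Dir E: first cell '.' (not opp) -> no flip
Dir SW: edge -> no flip
Dir S: edge -> no flip
Dir SE: edge -> no flip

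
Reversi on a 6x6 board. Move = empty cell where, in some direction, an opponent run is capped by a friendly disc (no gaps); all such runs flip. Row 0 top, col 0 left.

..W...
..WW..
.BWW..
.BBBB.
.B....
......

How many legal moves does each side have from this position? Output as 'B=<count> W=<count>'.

-- B to move --
(0,1): flips 2 -> legal
(0,3): flips 3 -> legal
(0,4): flips 2 -> legal
(1,1): flips 1 -> legal
(1,4): flips 1 -> legal
(2,4): flips 2 -> legal
B mobility = 6
-- W to move --
(1,0): no bracket -> illegal
(1,1): no bracket -> illegal
(2,0): flips 1 -> legal
(2,4): no bracket -> illegal
(2,5): no bracket -> illegal
(3,0): flips 1 -> legal
(3,5): no bracket -> illegal
(4,0): flips 1 -> legal
(4,2): flips 1 -> legal
(4,3): flips 1 -> legal
(4,4): flips 1 -> legal
(4,5): flips 1 -> legal
(5,0): flips 2 -> legal
(5,1): no bracket -> illegal
(5,2): no bracket -> illegal
W mobility = 8

Answer: B=6 W=8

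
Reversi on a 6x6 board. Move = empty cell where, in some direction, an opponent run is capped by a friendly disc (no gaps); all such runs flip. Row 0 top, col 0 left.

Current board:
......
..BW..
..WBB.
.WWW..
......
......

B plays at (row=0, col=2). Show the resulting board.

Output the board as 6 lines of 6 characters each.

Place B at (0,2); scan 8 dirs for brackets.
Dir NW: edge -> no flip
Dir N: edge -> no flip
Dir NE: edge -> no flip
Dir W: first cell '.' (not opp) -> no flip
Dir E: first cell '.' (not opp) -> no flip
Dir SW: first cell '.' (not opp) -> no flip
Dir S: first cell 'B' (not opp) -> no flip
Dir SE: opp run (1,3) capped by B -> flip
All flips: (1,3)

Answer: ..B...
..BB..
..WBB.
.WWW..
......
......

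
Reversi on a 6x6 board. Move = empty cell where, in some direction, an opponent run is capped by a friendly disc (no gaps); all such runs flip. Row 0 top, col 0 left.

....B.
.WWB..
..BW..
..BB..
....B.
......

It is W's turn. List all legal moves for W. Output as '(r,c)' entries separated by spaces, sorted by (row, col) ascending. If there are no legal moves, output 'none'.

Answer: (0,3) (1,4) (2,1) (4,1) (4,2) (4,3) (5,5)

Derivation:
(0,2): no bracket -> illegal
(0,3): flips 1 -> legal
(0,5): no bracket -> illegal
(1,4): flips 1 -> legal
(1,5): no bracket -> illegal
(2,1): flips 1 -> legal
(2,4): no bracket -> illegal
(3,1): no bracket -> illegal
(3,4): no bracket -> illegal
(3,5): no bracket -> illegal
(4,1): flips 1 -> legal
(4,2): flips 2 -> legal
(4,3): flips 1 -> legal
(4,5): no bracket -> illegal
(5,3): no bracket -> illegal
(5,4): no bracket -> illegal
(5,5): flips 3 -> legal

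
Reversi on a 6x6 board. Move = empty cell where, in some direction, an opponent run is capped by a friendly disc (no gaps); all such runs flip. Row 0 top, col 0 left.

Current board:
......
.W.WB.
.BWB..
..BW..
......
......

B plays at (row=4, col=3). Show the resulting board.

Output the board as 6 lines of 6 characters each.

Place B at (4,3); scan 8 dirs for brackets.
Dir NW: first cell 'B' (not opp) -> no flip
Dir N: opp run (3,3) capped by B -> flip
Dir NE: first cell '.' (not opp) -> no flip
Dir W: first cell '.' (not opp) -> no flip
Dir E: first cell '.' (not opp) -> no flip
Dir SW: first cell '.' (not opp) -> no flip
Dir S: first cell '.' (not opp) -> no flip
Dir SE: first cell '.' (not opp) -> no flip
All flips: (3,3)

Answer: ......
.W.WB.
.BWB..
..BB..
...B..
......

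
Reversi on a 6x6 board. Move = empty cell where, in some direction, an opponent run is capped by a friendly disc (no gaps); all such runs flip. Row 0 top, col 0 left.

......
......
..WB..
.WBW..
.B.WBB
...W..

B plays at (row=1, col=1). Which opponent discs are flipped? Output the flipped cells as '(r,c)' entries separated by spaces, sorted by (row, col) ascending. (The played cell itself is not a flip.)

Dir NW: first cell '.' (not opp) -> no flip
Dir N: first cell '.' (not opp) -> no flip
Dir NE: first cell '.' (not opp) -> no flip
Dir W: first cell '.' (not opp) -> no flip
Dir E: first cell '.' (not opp) -> no flip
Dir SW: first cell '.' (not opp) -> no flip
Dir S: first cell '.' (not opp) -> no flip
Dir SE: opp run (2,2) (3,3) capped by B -> flip

Answer: (2,2) (3,3)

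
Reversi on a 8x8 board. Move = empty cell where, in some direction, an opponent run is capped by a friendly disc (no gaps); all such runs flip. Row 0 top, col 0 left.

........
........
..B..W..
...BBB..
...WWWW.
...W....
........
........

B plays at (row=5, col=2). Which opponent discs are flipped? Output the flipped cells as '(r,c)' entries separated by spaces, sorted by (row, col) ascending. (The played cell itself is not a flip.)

Dir NW: first cell '.' (not opp) -> no flip
Dir N: first cell '.' (not opp) -> no flip
Dir NE: opp run (4,3) capped by B -> flip
Dir W: first cell '.' (not opp) -> no flip
Dir E: opp run (5,3), next='.' -> no flip
Dir SW: first cell '.' (not opp) -> no flip
Dir S: first cell '.' (not opp) -> no flip
Dir SE: first cell '.' (not opp) -> no flip

Answer: (4,3)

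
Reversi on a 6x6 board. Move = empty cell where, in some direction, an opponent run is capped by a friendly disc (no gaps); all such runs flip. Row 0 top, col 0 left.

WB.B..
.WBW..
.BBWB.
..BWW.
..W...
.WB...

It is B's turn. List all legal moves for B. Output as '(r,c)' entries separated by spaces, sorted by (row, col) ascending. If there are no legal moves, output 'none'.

(0,2): flips 1 -> legal
(0,4): flips 1 -> legal
(1,0): flips 1 -> legal
(1,4): flips 2 -> legal
(2,0): no bracket -> illegal
(2,5): no bracket -> illegal
(3,1): no bracket -> illegal
(3,5): flips 2 -> legal
(4,0): no bracket -> illegal
(4,1): no bracket -> illegal
(4,3): flips 3 -> legal
(4,4): flips 2 -> legal
(4,5): flips 2 -> legal
(5,0): flips 1 -> legal
(5,3): no bracket -> illegal

Answer: (0,2) (0,4) (1,0) (1,4) (3,5) (4,3) (4,4) (4,5) (5,0)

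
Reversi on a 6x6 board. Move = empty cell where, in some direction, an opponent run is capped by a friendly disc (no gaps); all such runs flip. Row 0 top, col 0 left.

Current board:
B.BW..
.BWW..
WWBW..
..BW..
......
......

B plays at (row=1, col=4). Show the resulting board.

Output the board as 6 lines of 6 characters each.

Answer: B.BW..
.BBBB.
WWBB..
..BW..
......
......

Derivation:
Place B at (1,4); scan 8 dirs for brackets.
Dir NW: opp run (0,3), next=edge -> no flip
Dir N: first cell '.' (not opp) -> no flip
Dir NE: first cell '.' (not opp) -> no flip
Dir W: opp run (1,3) (1,2) capped by B -> flip
Dir E: first cell '.' (not opp) -> no flip
Dir SW: opp run (2,3) capped by B -> flip
Dir S: first cell '.' (not opp) -> no flip
Dir SE: first cell '.' (not opp) -> no flip
All flips: (1,2) (1,3) (2,3)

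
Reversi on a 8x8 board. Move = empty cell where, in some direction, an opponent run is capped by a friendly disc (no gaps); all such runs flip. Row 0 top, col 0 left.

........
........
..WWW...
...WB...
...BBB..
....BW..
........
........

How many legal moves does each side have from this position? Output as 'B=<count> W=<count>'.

-- B to move --
(1,1): flips 2 -> legal
(1,2): flips 1 -> legal
(1,3): flips 2 -> legal
(1,4): flips 1 -> legal
(1,5): no bracket -> illegal
(2,1): no bracket -> illegal
(2,5): no bracket -> illegal
(3,1): no bracket -> illegal
(3,2): flips 1 -> legal
(3,5): no bracket -> illegal
(4,2): no bracket -> illegal
(4,6): no bracket -> illegal
(5,6): flips 1 -> legal
(6,4): no bracket -> illegal
(6,5): flips 1 -> legal
(6,6): flips 1 -> legal
B mobility = 8
-- W to move --
(2,5): no bracket -> illegal
(3,2): no bracket -> illegal
(3,5): flips 2 -> legal
(3,6): no bracket -> illegal
(4,2): no bracket -> illegal
(4,6): no bracket -> illegal
(5,2): no bracket -> illegal
(5,3): flips 2 -> legal
(5,6): flips 2 -> legal
(6,3): no bracket -> illegal
(6,4): flips 3 -> legal
(6,5): no bracket -> illegal
W mobility = 4

Answer: B=8 W=4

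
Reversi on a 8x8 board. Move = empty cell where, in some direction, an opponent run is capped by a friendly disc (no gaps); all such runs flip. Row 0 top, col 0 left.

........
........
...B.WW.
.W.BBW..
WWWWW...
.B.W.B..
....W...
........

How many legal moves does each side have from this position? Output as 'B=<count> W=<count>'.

Answer: B=7 W=9

Derivation:
-- B to move --
(1,4): no bracket -> illegal
(1,5): no bracket -> illegal
(1,6): flips 1 -> legal
(1,7): no bracket -> illegal
(2,0): no bracket -> illegal
(2,1): flips 2 -> legal
(2,2): no bracket -> illegal
(2,4): no bracket -> illegal
(2,7): no bracket -> illegal
(3,0): no bracket -> illegal
(3,2): no bracket -> illegal
(3,6): flips 1 -> legal
(3,7): no bracket -> illegal
(4,5): no bracket -> illegal
(4,6): no bracket -> illegal
(5,0): no bracket -> illegal
(5,2): flips 1 -> legal
(5,4): flips 1 -> legal
(6,2): no bracket -> illegal
(6,3): flips 2 -> legal
(6,5): no bracket -> illegal
(7,3): flips 1 -> legal
(7,4): no bracket -> illegal
(7,5): no bracket -> illegal
B mobility = 7
-- W to move --
(1,2): no bracket -> illegal
(1,3): flips 2 -> legal
(1,4): no bracket -> illegal
(2,2): flips 1 -> legal
(2,4): flips 2 -> legal
(3,2): flips 2 -> legal
(4,5): no bracket -> illegal
(4,6): flips 1 -> legal
(5,0): no bracket -> illegal
(5,2): no bracket -> illegal
(5,4): no bracket -> illegal
(5,6): no bracket -> illegal
(6,0): flips 1 -> legal
(6,1): flips 1 -> legal
(6,2): flips 1 -> legal
(6,5): no bracket -> illegal
(6,6): flips 1 -> legal
W mobility = 9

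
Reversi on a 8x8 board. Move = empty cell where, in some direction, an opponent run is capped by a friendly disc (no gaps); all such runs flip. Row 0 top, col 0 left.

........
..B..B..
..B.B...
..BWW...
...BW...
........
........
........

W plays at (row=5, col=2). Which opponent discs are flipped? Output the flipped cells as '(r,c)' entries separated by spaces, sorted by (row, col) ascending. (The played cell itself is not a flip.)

Answer: (4,3)

Derivation:
Dir NW: first cell '.' (not opp) -> no flip
Dir N: first cell '.' (not opp) -> no flip
Dir NE: opp run (4,3) capped by W -> flip
Dir W: first cell '.' (not opp) -> no flip
Dir E: first cell '.' (not opp) -> no flip
Dir SW: first cell '.' (not opp) -> no flip
Dir S: first cell '.' (not opp) -> no flip
Dir SE: first cell '.' (not opp) -> no flip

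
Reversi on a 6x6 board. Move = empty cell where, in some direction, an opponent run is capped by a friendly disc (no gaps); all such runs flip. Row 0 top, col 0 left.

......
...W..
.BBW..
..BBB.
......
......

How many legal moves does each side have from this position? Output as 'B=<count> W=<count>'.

-- B to move --
(0,2): no bracket -> illegal
(0,3): flips 2 -> legal
(0,4): flips 1 -> legal
(1,2): flips 1 -> legal
(1,4): flips 1 -> legal
(2,4): flips 1 -> legal
B mobility = 5
-- W to move --
(1,0): no bracket -> illegal
(1,1): no bracket -> illegal
(1,2): no bracket -> illegal
(2,0): flips 2 -> legal
(2,4): no bracket -> illegal
(2,5): no bracket -> illegal
(3,0): no bracket -> illegal
(3,1): flips 1 -> legal
(3,5): no bracket -> illegal
(4,1): flips 1 -> legal
(4,2): no bracket -> illegal
(4,3): flips 1 -> legal
(4,4): no bracket -> illegal
(4,5): flips 1 -> legal
W mobility = 5

Answer: B=5 W=5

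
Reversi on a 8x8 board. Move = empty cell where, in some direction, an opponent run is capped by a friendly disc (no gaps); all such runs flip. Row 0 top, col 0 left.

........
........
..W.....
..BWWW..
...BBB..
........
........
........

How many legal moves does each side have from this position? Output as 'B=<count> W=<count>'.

-- B to move --
(1,1): flips 2 -> legal
(1,2): flips 1 -> legal
(1,3): no bracket -> illegal
(2,1): no bracket -> illegal
(2,3): flips 2 -> legal
(2,4): flips 1 -> legal
(2,5): flips 2 -> legal
(2,6): flips 1 -> legal
(3,1): no bracket -> illegal
(3,6): flips 3 -> legal
(4,2): no bracket -> illegal
(4,6): no bracket -> illegal
B mobility = 7
-- W to move --
(2,1): no bracket -> illegal
(2,3): no bracket -> illegal
(3,1): flips 1 -> legal
(3,6): no bracket -> illegal
(4,1): no bracket -> illegal
(4,2): flips 1 -> legal
(4,6): no bracket -> illegal
(5,2): flips 1 -> legal
(5,3): flips 2 -> legal
(5,4): flips 1 -> legal
(5,5): flips 2 -> legal
(5,6): flips 1 -> legal
W mobility = 7

Answer: B=7 W=7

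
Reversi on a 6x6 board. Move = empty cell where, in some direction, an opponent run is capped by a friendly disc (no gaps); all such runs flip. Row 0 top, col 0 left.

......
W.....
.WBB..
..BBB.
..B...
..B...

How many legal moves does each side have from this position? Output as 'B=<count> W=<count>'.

-- B to move --
(0,0): no bracket -> illegal
(0,1): no bracket -> illegal
(1,1): no bracket -> illegal
(1,2): no bracket -> illegal
(2,0): flips 1 -> legal
(3,0): no bracket -> illegal
(3,1): no bracket -> illegal
B mobility = 1
-- W to move --
(1,1): no bracket -> illegal
(1,2): no bracket -> illegal
(1,3): no bracket -> illegal
(1,4): no bracket -> illegal
(2,4): flips 2 -> legal
(2,5): no bracket -> illegal
(3,1): no bracket -> illegal
(3,5): no bracket -> illegal
(4,1): no bracket -> illegal
(4,3): flips 1 -> legal
(4,4): no bracket -> illegal
(4,5): no bracket -> illegal
(5,1): no bracket -> illegal
(5,3): no bracket -> illegal
W mobility = 2

Answer: B=1 W=2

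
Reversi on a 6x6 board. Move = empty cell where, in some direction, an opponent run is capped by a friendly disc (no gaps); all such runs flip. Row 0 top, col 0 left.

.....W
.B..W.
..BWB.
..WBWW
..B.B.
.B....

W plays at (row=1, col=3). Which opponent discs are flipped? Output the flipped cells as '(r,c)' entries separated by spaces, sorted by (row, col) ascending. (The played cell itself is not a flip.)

Dir NW: first cell '.' (not opp) -> no flip
Dir N: first cell '.' (not opp) -> no flip
Dir NE: first cell '.' (not opp) -> no flip
Dir W: first cell '.' (not opp) -> no flip
Dir E: first cell 'W' (not opp) -> no flip
Dir SW: opp run (2,2), next='.' -> no flip
Dir S: first cell 'W' (not opp) -> no flip
Dir SE: opp run (2,4) capped by W -> flip

Answer: (2,4)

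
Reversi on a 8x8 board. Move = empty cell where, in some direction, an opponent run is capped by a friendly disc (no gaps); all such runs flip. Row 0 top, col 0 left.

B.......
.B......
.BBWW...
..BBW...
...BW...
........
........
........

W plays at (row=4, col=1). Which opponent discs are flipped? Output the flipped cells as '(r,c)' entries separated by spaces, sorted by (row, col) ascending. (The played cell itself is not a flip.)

Dir NW: first cell '.' (not opp) -> no flip
Dir N: first cell '.' (not opp) -> no flip
Dir NE: opp run (3,2) capped by W -> flip
Dir W: first cell '.' (not opp) -> no flip
Dir E: first cell '.' (not opp) -> no flip
Dir SW: first cell '.' (not opp) -> no flip
Dir S: first cell '.' (not opp) -> no flip
Dir SE: first cell '.' (not opp) -> no flip

Answer: (3,2)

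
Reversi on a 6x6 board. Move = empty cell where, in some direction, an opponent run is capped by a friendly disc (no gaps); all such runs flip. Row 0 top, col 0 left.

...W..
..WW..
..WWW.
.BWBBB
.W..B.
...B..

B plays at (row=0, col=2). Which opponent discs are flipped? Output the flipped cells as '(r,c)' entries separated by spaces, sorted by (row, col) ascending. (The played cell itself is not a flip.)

Answer: (1,3) (2,4)

Derivation:
Dir NW: edge -> no flip
Dir N: edge -> no flip
Dir NE: edge -> no flip
Dir W: first cell '.' (not opp) -> no flip
Dir E: opp run (0,3), next='.' -> no flip
Dir SW: first cell '.' (not opp) -> no flip
Dir S: opp run (1,2) (2,2) (3,2), next='.' -> no flip
Dir SE: opp run (1,3) (2,4) capped by B -> flip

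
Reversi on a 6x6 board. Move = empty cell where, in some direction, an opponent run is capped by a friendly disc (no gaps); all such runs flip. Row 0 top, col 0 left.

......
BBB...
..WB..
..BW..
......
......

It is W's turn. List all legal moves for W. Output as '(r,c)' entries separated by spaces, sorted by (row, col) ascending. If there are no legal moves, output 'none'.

Answer: (0,0) (0,2) (1,3) (2,4) (3,1) (4,2)

Derivation:
(0,0): flips 1 -> legal
(0,1): no bracket -> illegal
(0,2): flips 1 -> legal
(0,3): no bracket -> illegal
(1,3): flips 1 -> legal
(1,4): no bracket -> illegal
(2,0): no bracket -> illegal
(2,1): no bracket -> illegal
(2,4): flips 1 -> legal
(3,1): flips 1 -> legal
(3,4): no bracket -> illegal
(4,1): no bracket -> illegal
(4,2): flips 1 -> legal
(4,3): no bracket -> illegal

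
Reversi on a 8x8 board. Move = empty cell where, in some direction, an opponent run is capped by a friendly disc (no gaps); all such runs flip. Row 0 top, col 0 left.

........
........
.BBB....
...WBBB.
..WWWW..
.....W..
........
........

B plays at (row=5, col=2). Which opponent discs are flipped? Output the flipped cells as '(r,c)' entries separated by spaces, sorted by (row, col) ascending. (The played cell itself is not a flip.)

Answer: (4,3)

Derivation:
Dir NW: first cell '.' (not opp) -> no flip
Dir N: opp run (4,2), next='.' -> no flip
Dir NE: opp run (4,3) capped by B -> flip
Dir W: first cell '.' (not opp) -> no flip
Dir E: first cell '.' (not opp) -> no flip
Dir SW: first cell '.' (not opp) -> no flip
Dir S: first cell '.' (not opp) -> no flip
Dir SE: first cell '.' (not opp) -> no flip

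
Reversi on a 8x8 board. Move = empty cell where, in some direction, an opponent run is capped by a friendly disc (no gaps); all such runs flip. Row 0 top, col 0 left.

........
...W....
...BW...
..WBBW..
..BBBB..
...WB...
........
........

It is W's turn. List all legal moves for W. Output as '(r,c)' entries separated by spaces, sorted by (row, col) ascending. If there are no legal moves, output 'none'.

Answer: (1,4) (2,2) (3,1) (5,1) (5,2) (5,5) (6,4) (6,5)

Derivation:
(1,2): no bracket -> illegal
(1,4): flips 1 -> legal
(2,2): flips 1 -> legal
(2,5): no bracket -> illegal
(3,1): flips 1 -> legal
(3,6): no bracket -> illegal
(4,1): no bracket -> illegal
(4,6): no bracket -> illegal
(5,1): flips 2 -> legal
(5,2): flips 1 -> legal
(5,5): flips 2 -> legal
(5,6): no bracket -> illegal
(6,3): no bracket -> illegal
(6,4): flips 3 -> legal
(6,5): flips 2 -> legal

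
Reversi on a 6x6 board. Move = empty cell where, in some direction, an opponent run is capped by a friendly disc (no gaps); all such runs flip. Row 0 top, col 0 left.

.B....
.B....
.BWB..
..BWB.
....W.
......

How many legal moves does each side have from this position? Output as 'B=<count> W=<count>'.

-- B to move --
(1,2): flips 1 -> legal
(1,3): no bracket -> illegal
(2,4): no bracket -> illegal
(3,1): no bracket -> illegal
(3,5): no bracket -> illegal
(4,2): no bracket -> illegal
(4,3): flips 1 -> legal
(4,5): no bracket -> illegal
(5,3): no bracket -> illegal
(5,4): flips 1 -> legal
(5,5): flips 3 -> legal
B mobility = 4
-- W to move --
(0,0): flips 1 -> legal
(0,2): no bracket -> illegal
(1,0): no bracket -> illegal
(1,2): no bracket -> illegal
(1,3): flips 1 -> legal
(1,4): no bracket -> illegal
(2,0): flips 1 -> legal
(2,4): flips 2 -> legal
(2,5): no bracket -> illegal
(3,0): no bracket -> illegal
(3,1): flips 1 -> legal
(3,5): flips 1 -> legal
(4,1): no bracket -> illegal
(4,2): flips 1 -> legal
(4,3): no bracket -> illegal
(4,5): no bracket -> illegal
W mobility = 7

Answer: B=4 W=7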